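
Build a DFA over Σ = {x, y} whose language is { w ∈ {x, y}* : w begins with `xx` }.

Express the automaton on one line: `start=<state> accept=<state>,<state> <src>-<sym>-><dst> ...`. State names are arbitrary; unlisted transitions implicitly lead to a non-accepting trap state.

start=S0 accept=S2 S0-x->S1 S0-y->S3 S1-x->S2 S1-y->S3 S2-x->S2 S2-y->S2 S3-x->S3 S3-y->S3

Check the first 2 symbols one by one: S0 through S1 record how many have matched `xx` so far; any wrong symbol goes to the dead state S3. After all 2 match we enter the accepting sink S2.
With 4 states:
        x   y  
>  S0   S1  S3 
   S1   S2  S3 
 * S2   S2  S2 
   S3   S3  S3 
(> = start, * = accepting)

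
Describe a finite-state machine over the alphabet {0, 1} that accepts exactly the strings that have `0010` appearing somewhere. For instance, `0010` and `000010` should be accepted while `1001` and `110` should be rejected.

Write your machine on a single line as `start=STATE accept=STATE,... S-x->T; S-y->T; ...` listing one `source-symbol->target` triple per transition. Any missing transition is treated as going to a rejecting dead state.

Track how much of `0010` has been matched so far: state q0 is no progress, q4 is the absorbing accept state reached once `0010` has occurred. Intermediate states record partial matches; on a mismatch, fall back to the longest reusable overlap.
        0   1  
>  q0   q1  q0 
   q1   q2  q0 
   q2   q2  q3 
   q3   q4  q0 
 * q4   q4  q4 
(> = start, * = accepting)

start=q0; accept=q4; q0-0->q1; q0-1->q0; q1-0->q2; q1-1->q0; q2-0->q2; q2-1->q3; q3-0->q4; q3-1->q0; q4-0->q4; q4-1->q4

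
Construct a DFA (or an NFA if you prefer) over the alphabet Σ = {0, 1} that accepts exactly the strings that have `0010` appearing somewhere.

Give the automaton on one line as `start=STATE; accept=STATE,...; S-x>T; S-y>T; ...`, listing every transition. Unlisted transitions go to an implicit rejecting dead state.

Track how much of `0010` has been matched so far: state q0 is no progress, q4 is the absorbing accept state reached once `0010` has occurred. Intermediate states record partial matches; on a mismatch, fall back to the longest reusable overlap.
A 5-state machine:
        0   1  
>  q0   q1  q0 
   q1   q2  q0 
   q2   q2  q3 
   q3   q4  q0 
 * q4   q4  q4 
(> = start, * = accepting)

start=q0; accept=q4; q0-0>q1; q0-1>q0; q1-0>q2; q1-1>q0; q2-0>q2; q2-1>q3; q3-0>q4; q3-1>q0; q4-0>q4; q4-1>q4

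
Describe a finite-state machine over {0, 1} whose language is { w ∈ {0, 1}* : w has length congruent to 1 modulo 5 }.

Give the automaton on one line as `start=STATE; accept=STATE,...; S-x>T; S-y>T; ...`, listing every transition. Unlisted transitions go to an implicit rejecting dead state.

start=s0; accept=s1; s0-0>s1; s0-1>s1; s1-0>s2; s1-1>s2; s2-0>s3; s2-1>s3; s3-0>s4; s3-1>s4; s4-0>s0; s4-1>s0

Only the length mod 5 matters, so use a 5-cycle: from any state, every input symbol moves to the next state, wrapping s4 back to s0. Mark s1 accepting.
5 states suffice.
        0   1  
>  s0   s1  s1 
 * s1   s2  s2 
   s2   s3  s3 
   s3   s4  s4 
   s4   s0  s0 
(> = start, * = accepting)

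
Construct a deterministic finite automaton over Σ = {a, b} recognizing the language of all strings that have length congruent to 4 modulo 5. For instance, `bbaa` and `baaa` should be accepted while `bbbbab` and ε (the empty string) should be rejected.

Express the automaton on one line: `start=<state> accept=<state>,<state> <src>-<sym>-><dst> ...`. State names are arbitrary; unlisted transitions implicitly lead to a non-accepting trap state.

start=q0 accept=q4 q0-a->q1 q0-b->q1 q1-a->q2 q1-b->q2 q2-a->q3 q2-b->q3 q3-a->q4 q3-b->q4 q4-a->q0 q4-b->q0

Only the length mod 5 matters, so use a 5-cycle: from any state, every input symbol moves to the next state, wrapping q4 back to q0. Mark q4 accepting.
A 5-state machine:
        a   b  
>  q0   q1  q1 
   q1   q2  q2 
   q2   q3  q3 
   q3   q4  q4 
 * q4   q0  q0 
(> = start, * = accepting)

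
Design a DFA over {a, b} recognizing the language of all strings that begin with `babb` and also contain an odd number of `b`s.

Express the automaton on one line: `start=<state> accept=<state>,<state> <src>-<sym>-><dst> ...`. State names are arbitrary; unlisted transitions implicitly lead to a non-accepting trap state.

Build one automaton per condition and run them in lockstep. One (6 states) tracks whether the input so far still matches the prefix `babb`; the other (2 states) tracks the count of `b`s modulo 2. Each combined state is a pair, one component from each; accept when both components accept.
8 states suffice.
        a   b  
>  S0   S1  S2 
   S1   S1  S3 
   S2   S4  S1 
   S3   S3  S1 
   S4   S3  S5 
   S5   S1  S6 
 * S6   S6  S7 
   S7   S7  S6 
(> = start, * = accepting)

start=S0 accept=S6 S0-a->S1 S0-b->S2 S1-a->S1 S1-b->S3 S2-a->S4 S2-b->S1 S3-a->S3 S3-b->S1 S4-a->S3 S4-b->S5 S5-a->S1 S5-b->S6 S6-a->S6 S6-b->S7 S7-a->S7 S7-b->S6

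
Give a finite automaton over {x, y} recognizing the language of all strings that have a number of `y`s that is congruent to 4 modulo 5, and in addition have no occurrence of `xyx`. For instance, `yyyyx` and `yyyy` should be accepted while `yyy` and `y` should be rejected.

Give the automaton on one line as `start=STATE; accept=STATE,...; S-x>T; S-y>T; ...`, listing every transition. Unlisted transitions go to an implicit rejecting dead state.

start=q0; accept=q12,q13,q14; q0-x>q1; q0-y>q2; q1-x>q1; q1-y>q3; q2-x>q4; q2-y>q5; q3-x>q6; q3-y>q5; q4-x>q4; q4-y>q7; q5-x>q8; q5-y>q9; q6-x>q6; q6-y>q6; q7-x>q6; q7-y>q9; q8-x>q8; q8-y>q10; q9-x>q11; q9-y>q12; q10-x>q6; q10-y>q12; q11-x>q11; q11-y>q13; q12-x>q14; q12-y>q0; q13-x>q6; q13-y>q0; q14-x>q14; q14-y>q15; q15-x>q6; q15-y>q2

Build one automaton per condition and run them in lockstep. One (5 states) tracks the count of `y`s modulo 5; the other (4 states) tracks partial matches of the forbidden pattern `xyx`. Each combined state is a pair, one component from each; accept when both components accept. Minimizing collapses redundant product states.
A 16-state machine:
          x    y  
>  q0     q1   q2 
   q1     q1   q3 
   q2     q4   q5 
   q3     q6   q5 
   q4     q4   q7 
   q5     q8   q9 
   q6     q6   q6 
   q7     q6   q9 
   q8     q8  q10 
   q9    q11  q12 
   q10    q6  q12 
   q11   q11  q13 
 * q12   q14   q0 
 * q13    q6   q0 
 * q14   q14  q15 
   q15    q6   q2 
(> = start, * = accepting)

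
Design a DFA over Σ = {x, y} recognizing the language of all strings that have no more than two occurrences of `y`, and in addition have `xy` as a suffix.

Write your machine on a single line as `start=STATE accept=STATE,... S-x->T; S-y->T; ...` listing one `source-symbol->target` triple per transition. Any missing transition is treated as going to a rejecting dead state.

start=S0; accept=S3,S6; S0-x->S1; S0-y->S2; S1-x->S1; S1-y->S3; S2-x->S4; S2-y->S5; S3-x->S4; S3-y->S5; S4-x->S4; S4-y->S6; S5-x->S7; S5-y->S8; S6-x->S7; S6-y->S8; S7-x->S7; S7-y->S9; S8-x->S10; S8-y->S8; S9-x->S10; S9-y->S8; S10-x->S10; S10-y->S9

Build one automaton per condition and run them in lockstep. One (4 states) tracks the count of `y`s, saturating at 3; the other (3 states) tracks how much of the suffix `xy` has currently been matched. Each combined state is a pair, one component from each; accept when both components accept.
With 11 states:
          x    y  
>  S0     S1   S2 
   S1     S1   S3 
   S2     S4   S5 
 * S3     S4   S5 
   S4     S4   S6 
   S5     S7   S8 
 * S6     S7   S8 
   S7     S7   S9 
   S8    S10   S8 
   S9    S10   S8 
   S10   S10   S9 
(> = start, * = accepting)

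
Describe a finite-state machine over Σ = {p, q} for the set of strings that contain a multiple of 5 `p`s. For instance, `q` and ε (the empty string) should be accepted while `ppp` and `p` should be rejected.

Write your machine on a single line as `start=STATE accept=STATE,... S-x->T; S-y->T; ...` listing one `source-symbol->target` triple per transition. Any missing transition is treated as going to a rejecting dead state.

start=s0; accept=s0; s0-p->s1; s0-q->s0; s1-p->s2; s1-q->s1; s2-p->s3; s2-q->s2; s3-p->s4; s3-q->s3; s4-p->s0; s4-q->s4

Keep the running count of `p`s modulo 5: each `p` advances along the cycle s0 → s1 → s2 → s3 → s4 → s0 while other symbols loop. Accept at s0.
A 5-state machine:
        p   q  
>* s0   s1  s0 
   s1   s2  s1 
   s2   s3  s2 
   s3   s4  s3 
   s4   s0  s4 
(> = start, * = accepting)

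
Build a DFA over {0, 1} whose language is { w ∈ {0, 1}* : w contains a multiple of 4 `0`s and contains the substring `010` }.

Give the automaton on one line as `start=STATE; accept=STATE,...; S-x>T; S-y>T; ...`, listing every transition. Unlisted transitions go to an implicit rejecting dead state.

start=s0; accept=s13; s0-0>s1; s0-1>s0; s1-0>s2; s1-1>s3; s2-0>s4; s2-1>s5; s3-0>s6; s3-1>s7; s4-0>s8; s4-1>s9; s5-0>s10; s5-1>s11; s6-0>s10; s6-1>s6; s7-0>s2; s7-1>s7; s8-0>s1; s8-1>s12; s9-0>s13; s9-1>s14; s10-0>s13; s10-1>s10; s11-0>s4; s11-1>s11; s12-0>s15; s12-1>s0; s13-0>s15; s13-1>s13; s14-0>s8; s14-1>s14; s15-0>s6; s15-1>s15

Handle the two conditions separately and then intersect. The first has 4 states tracking the count of `0`s modulo 4; the second has 4 states tracking whether and how much of `010` has been seen. A product state is a pair (one from each), accepting exactly when both do.
          0    1  
>  s0     s1   s0 
   s1     s2   s3 
   s2     s4   s5 
   s3     s6   s7 
   s4     s8   s9 
   s5    s10  s11 
   s6    s10   s6 
   s7     s2   s7 
   s8     s1  s12 
   s9    s13  s14 
   s10   s13  s10 
   s11    s4  s11 
   s12   s15   s0 
 * s13   s15  s13 
   s14    s8  s14 
   s15    s6  s15 
(> = start, * = accepting)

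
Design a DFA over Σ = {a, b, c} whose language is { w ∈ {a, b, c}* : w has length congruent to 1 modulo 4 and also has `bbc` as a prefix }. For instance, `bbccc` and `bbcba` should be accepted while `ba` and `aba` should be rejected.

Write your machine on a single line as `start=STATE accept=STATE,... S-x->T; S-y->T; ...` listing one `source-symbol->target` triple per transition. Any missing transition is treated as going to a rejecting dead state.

start=q0; accept=q6; q0-a->q1; q0-b->q2; q0-c->q1; q1-a->q1; q1-b->q1; q1-c->q1; q2-a->q1; q2-b->q3; q2-c->q1; q3-a->q1; q3-b->q1; q3-c->q4; q4-a->q5; q4-b->q5; q4-c->q5; q5-a->q6; q5-b->q6; q5-c->q6; q6-a->q7; q6-b->q7; q6-c->q7; q7-a->q4; q7-b->q4; q7-c->q4

Build one automaton per condition and run them in lockstep. The first has 4 states tracking the input length modulo 4; the second has 5 states tracking whether the input so far still matches the prefix `bbc`. A product state is a pair (one from each), accepting exactly when both do. Equivalent product states are then merged.
        a   b   c  
>  q0   q1  q2  q1 
   q1   q1  q1  q1 
   q2   q1  q3  q1 
   q3   q1  q1  q4 
   q4   q5  q5  q5 
   q5   q6  q6  q6 
 * q6   q7  q7  q7 
   q7   q4  q4  q4 
(> = start, * = accepting)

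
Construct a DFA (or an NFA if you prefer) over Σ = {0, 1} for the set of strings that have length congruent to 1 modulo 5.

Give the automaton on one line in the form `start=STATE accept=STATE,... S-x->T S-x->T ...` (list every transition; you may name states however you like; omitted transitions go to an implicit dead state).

Only the length mod 5 matters, so use a 5-cycle: from any state, every input symbol moves to the next state, wrapping q4 back to q0. Mark q1 accepting.
        0   1  
>  q0   q1  q1 
 * q1   q2  q2 
   q2   q3  q3 
   q3   q4  q4 
   q4   q0  q0 
(> = start, * = accepting)

start=q0 accept=q1 q0-0->q1 q0-1->q1 q1-0->q2 q1-1->q2 q2-0->q3 q2-1->q3 q3-0->q4 q3-1->q4 q4-0->q0 q4-1->q0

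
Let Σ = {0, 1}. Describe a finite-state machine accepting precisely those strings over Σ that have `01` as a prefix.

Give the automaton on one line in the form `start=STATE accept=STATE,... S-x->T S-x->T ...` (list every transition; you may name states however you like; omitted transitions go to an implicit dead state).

Walk along `01` while the input agrees: from A take `0` to B, and so on. Any deviation drops to the rejecting sink D. Once C is reached the prefix is confirmed and every continuation is accepted.
       0  1 
>  A   B  D 
   B   D  C 
 * C   C  C 
   D   D  D 
(> = start, * = accepting)

start=A accept=C A-0->B A-1->D B-0->D B-1->C C-0->C C-1->C D-0->D D-1->D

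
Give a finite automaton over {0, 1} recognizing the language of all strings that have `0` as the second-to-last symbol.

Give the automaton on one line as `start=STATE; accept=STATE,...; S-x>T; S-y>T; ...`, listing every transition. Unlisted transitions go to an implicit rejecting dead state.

Because acceptance depends on a position counted from the end, the machine has to buffer the most recent 2 symbols. Make each state the string of the last up-to-2 symbols read; on input `x` shift the window left and append `x`. Accept when the buffered window has length 2 and begins with `0`.
7 states suffice.
       0  1 
>  A   B  C 
   B   D  E 
   C   F  G 
 * D   D  E 
 * E   F  G 
   F   D  E 
   G   F  G 
(> = start, * = accepting)

start=A; accept=D,E; A-0>B; A-1>C; B-0>D; B-1>E; C-0>F; C-1>G; D-0>D; D-1>E; E-0>F; E-1>G; F-0>D; F-1>E; G-0>F; G-1>G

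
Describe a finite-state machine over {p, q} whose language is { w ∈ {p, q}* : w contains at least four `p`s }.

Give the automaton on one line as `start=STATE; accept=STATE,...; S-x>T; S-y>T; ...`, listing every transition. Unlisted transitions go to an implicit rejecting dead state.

Count `p`s, saturating at 5: states A through E mean 0 through 4 `p`s seen; F means more than 4. Each `p` increments (capped at F); other symbols loop. Accept from {E, F}.
6 states suffice.
       p  q 
>  A   B  A 
   B   C  B 
   C   D  C 
   D   E  D 
 * E   F  E 
 * F   F  F 
(> = start, * = accepting)

start=A; accept=E,F; A-p>B; A-q>A; B-p>C; B-q>B; C-p>D; C-q>C; D-p>E; D-q>D; E-p>F; E-q>E; F-p>F; F-q>F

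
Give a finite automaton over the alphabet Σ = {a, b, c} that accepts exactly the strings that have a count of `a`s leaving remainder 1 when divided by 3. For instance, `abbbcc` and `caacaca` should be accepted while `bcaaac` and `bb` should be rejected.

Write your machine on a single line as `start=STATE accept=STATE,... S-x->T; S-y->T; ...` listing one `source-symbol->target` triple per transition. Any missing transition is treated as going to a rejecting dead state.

start=q0; accept=q1; q0-a->q1; q0-b->q0; q0-c->q0; q1-a->q2; q1-b->q1; q1-c->q1; q2-a->q0; q2-b->q2; q2-c->q2

Keep the running count of `a`s modulo 3: each `a` advances along the cycle q0 → q1 → q2 → q0 while other symbols loop. Accept at q1.
        a   b   c  
>  q0   q1  q0  q0 
 * q1   q2  q1  q1 
   q2   q0  q2  q2 
(> = start, * = accepting)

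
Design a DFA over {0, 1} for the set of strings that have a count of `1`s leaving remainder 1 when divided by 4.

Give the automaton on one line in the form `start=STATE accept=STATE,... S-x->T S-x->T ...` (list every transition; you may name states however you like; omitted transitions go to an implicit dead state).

The only thing that matters is how many `1`s have appeared, reduced mod 4. Use one state per residue: q0 for 0, …, q3 for 3. Reading `1` moves to the next residue; anything else stays put. q1 is accepting.
A 4-state machine:
        0   1  
>  q0   q0  q1 
 * q1   q1  q2 
   q2   q2  q3 
   q3   q3  q0 
(> = start, * = accepting)

start=q0 accept=q1 q0-0->q0 q0-1->q1 q1-0->q1 q1-1->q2 q2-0->q2 q2-1->q3 q3-0->q3 q3-1->q0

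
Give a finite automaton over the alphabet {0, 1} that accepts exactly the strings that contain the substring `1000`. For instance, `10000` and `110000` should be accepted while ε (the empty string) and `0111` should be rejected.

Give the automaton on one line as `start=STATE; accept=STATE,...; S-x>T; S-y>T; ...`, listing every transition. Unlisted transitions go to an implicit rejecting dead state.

States q0..q3 record the length of the longest prefix of `1000` that matches the current input suffix. Reaching q4 means `1000` has been seen, and we stay there forever. Accept from q4.
With 5 states:
        0   1  
>  q0   q0  q1 
   q1   q2  q1 
   q2   q3  q1 
   q3   q4  q1 
 * q4   q4  q4 
(> = start, * = accepting)

start=q0; accept=q4; q0-0>q0; q0-1>q1; q1-0>q2; q1-1>q1; q2-0>q3; q2-1>q1; q3-0>q4; q3-1>q1; q4-0>q4; q4-1>q4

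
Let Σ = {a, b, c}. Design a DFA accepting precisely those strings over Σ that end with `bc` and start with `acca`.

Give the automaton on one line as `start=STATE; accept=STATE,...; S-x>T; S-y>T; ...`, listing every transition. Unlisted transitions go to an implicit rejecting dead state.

Run two small machines in parallel and take their product. The first has 3 states tracking how much of the suffix `bc` has currently been matched; the second has 6 states tracking whether the input so far still matches the prefix `acca`. A product state is a pair (one from each), accepting exactly when both do.
With 10 states:
        a   b   c  
>  q0   q1  q2  q3 
   q1   q3  q2  q4 
   q2   q3  q2  q5 
   q3   q3  q2  q3 
   q4   q3  q2  q6 
   q5   q3  q2  q3 
   q6   q7  q2  q3 
   q7   q7  q8  q7 
   q8   q7  q8  q9 
 * q9   q7  q8  q7 
(> = start, * = accepting)

start=q0; accept=q9; q0-a>q1; q0-b>q2; q0-c>q3; q1-a>q3; q1-b>q2; q1-c>q4; q2-a>q3; q2-b>q2; q2-c>q5; q3-a>q3; q3-b>q2; q3-c>q3; q4-a>q3; q4-b>q2; q4-c>q6; q5-a>q3; q5-b>q2; q5-c>q3; q6-a>q7; q6-b>q2; q6-c>q3; q7-a>q7; q7-b>q8; q7-c>q7; q8-a>q7; q8-b>q8; q8-c>q9; q9-a>q7; q9-b>q8; q9-c>q7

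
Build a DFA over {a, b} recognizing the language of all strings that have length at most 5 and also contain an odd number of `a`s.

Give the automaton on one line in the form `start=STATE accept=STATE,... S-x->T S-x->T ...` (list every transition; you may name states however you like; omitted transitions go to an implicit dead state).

start=q0 accept=q1,q4,q5,q8,q9 q0-a->q1 q0-b->q2 q1-a->q3 q1-b->q4 q2-a->q4 q2-b->q3 q3-a->q5 q3-b->q6 q4-a->q6 q4-b->q5 q5-a->q7 q5-b->q8 q6-a->q8 q6-b->q7 q7-a->q9 q7-b->q10 q8-a->q10 q8-b->q9 q9-a->q10 q9-b->q10 q10-a->q10 q10-b->q10

Build one automaton per condition and run them in lockstep. One (7 states) tracks the input length, saturating at 6; the other (2 states) tracks the count of `a`s modulo 2. Each combined state is a pair, one component from each; accept when both components accept. Minimizing collapses redundant product states.
With 11 states:
          a    b  
>  q0     q1   q2 
 * q1     q3   q4 
   q2     q4   q3 
   q3     q5   q6 
 * q4     q6   q5 
 * q5     q7   q8 
   q6     q8   q7 
   q7     q9  q10 
 * q8    q10   q9 
 * q9    q10  q10 
   q10   q10  q10 
(> = start, * = accepting)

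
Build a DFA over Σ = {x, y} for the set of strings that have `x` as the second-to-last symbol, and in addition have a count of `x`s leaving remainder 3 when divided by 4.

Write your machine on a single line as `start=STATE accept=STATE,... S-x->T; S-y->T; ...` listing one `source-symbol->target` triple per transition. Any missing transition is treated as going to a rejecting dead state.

Handle the two conditions separately and then intersect. The first has 7 states tracking the last 2 symbols read; the second has 4 states tracking the count of `x`s modulo 4. A product state is a pair (one from each), accepting exactly when both do.
A 19-state machine:
          x    y  
>  q0     q1   q2 
   q1     q3   q4 
   q2     q5   q6 
   q3     q7   q8 
   q4     q9  q10 
   q5     q3   q4 
   q6     q5   q6 
 * q7    q11  q12 
   q8    q13  q14 
   q9     q7   q8 
   q10    q9  q10 
   q11   q15  q16 
 * q12   q17  q18 
   q13   q11  q12 
   q14   q13  q14 
   q15    q3   q4 
   q16    q5   q6 
   q17   q15  q16 
   q18   q17  q18 
(> = start, * = accepting)

start=q0; accept=q7,q12; q0-x->q1; q0-y->q2; q1-x->q3; q1-y->q4; q2-x->q5; q2-y->q6; q3-x->q7; q3-y->q8; q4-x->q9; q4-y->q10; q5-x->q3; q5-y->q4; q6-x->q5; q6-y->q6; q7-x->q11; q7-y->q12; q8-x->q13; q8-y->q14; q9-x->q7; q9-y->q8; q10-x->q9; q10-y->q10; q11-x->q15; q11-y->q16; q12-x->q17; q12-y->q18; q13-x->q11; q13-y->q12; q14-x->q13; q14-y->q14; q15-x->q3; q15-y->q4; q16-x->q5; q16-y->q6; q17-x->q15; q17-y->q16; q18-x->q17; q18-y->q18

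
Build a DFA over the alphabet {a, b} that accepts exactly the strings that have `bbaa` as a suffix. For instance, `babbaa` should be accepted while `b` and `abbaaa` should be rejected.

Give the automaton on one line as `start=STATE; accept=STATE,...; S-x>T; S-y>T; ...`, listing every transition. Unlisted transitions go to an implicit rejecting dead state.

start=q0; accept=q4; q0-a>q0; q0-b>q1; q1-a>q0; q1-b>q2; q2-a>q3; q2-b>q2; q3-a>q4; q3-b>q1; q4-a>q0; q4-b>q1

Let each state record the length of the longest suffix of the input read so far that is also a prefix of `bbaa`. q1 means the last symbol is `b`; q2 means the last 2 symbols are `bb`; q3 means the last 3 symbols are `bba`; q4 means the last 4 symbols are `bbaa`. Accept only at q4, where the string currently ends in `bbaa`.
5 states suffice.
        a   b  
>  q0   q0  q1 
   q1   q0  q2 
   q2   q3  q2 
   q3   q4  q1 
 * q4   q0  q1 
(> = start, * = accepting)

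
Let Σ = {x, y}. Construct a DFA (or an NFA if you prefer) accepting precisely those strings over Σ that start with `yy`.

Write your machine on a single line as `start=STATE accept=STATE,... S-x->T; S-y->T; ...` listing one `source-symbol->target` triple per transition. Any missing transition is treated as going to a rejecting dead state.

Walk along `yy` while the input agrees: from A take `y` to B, and so on. Any deviation drops to the rejecting sink D. Once C is reached the prefix is confirmed and every continuation is accepted.
With 4 states:
       x  y 
>  A   D  B 
   B   D  C 
 * C   C  C 
   D   D  D 
(> = start, * = accepting)

start=A; accept=C; A-x->D; A-y->B; B-x->D; B-y->C; C-x->C; C-y->C; D-x->D; D-y->D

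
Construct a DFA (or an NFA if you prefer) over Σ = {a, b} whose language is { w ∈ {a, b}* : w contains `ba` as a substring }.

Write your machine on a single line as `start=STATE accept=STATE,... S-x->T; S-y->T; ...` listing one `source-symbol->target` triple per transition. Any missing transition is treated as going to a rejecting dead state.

start=S0; accept=S2; S0-a->S0; S0-b->S1; S1-a->S2; S1-b->S1; S2-a->S2; S2-b->S2

Track how much of `ba` has been matched so far: state S0 is no progress, S2 is the absorbing accept state reached once `ba` has occurred. Intermediate states record partial matches; on a mismatch, fall back to the longest reusable overlap.
With 3 states:
        a   b  
>  S0   S0  S1 
   S1   S2  S1 
 * S2   S2  S2 
(> = start, * = accepting)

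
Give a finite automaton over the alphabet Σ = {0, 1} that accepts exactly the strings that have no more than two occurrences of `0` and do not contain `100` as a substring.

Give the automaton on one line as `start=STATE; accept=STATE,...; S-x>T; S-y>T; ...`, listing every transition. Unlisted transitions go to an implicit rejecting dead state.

start=S0; accept=S0,S1,S2,S3,S4; S0-0>S1; S0-1>S2; S1-0>S3; S1-1>S1; S2-0>S4; S2-1>S2; S3-0>S5; S3-1>S3; S4-0>S5; S4-1>S1; S5-0>S5; S5-1>S5

Handle the two conditions separately and then intersect. The first has 4 states tracking the count of `0`s, saturating at 3; the second has 4 states tracking partial matches of the forbidden pattern `100`. A product state is a pair (one from each), accepting exactly when both do. Minimizing collapses redundant product states.
A 6-state machine:
        0   1  
>* S0   S1  S2 
 * S1   S3  S1 
 * S2   S4  S2 
 * S3   S5  S3 
 * S4   S5  S1 
   S5   S5  S5 
(> = start, * = accepting)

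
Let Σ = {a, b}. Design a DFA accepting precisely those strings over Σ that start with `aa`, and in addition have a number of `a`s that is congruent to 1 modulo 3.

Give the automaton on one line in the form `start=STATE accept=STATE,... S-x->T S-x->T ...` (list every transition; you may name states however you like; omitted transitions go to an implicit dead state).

Build one automaton per condition and run them in lockstep. One (4 states) tracks whether the input so far still matches the prefix `aa`; the other (3 states) tracks the count of `a`s modulo 3. Each combined state is a pair, one component from each; accept when both components accept. After merging equivalent states the machine shrinks.
With 6 states:
        a   b  
>  q0   q1  q2 
   q1   q3  q2 
   q2   q2  q2 
   q3   q4  q3 
   q4   q5  q4 
 * q5   q3  q5 
(> = start, * = accepting)

start=q0 accept=q5 q0-a->q1 q0-b->q2 q1-a->q3 q1-b->q2 q2-a->q2 q2-b->q2 q3-a->q4 q3-b->q3 q4-a->q5 q4-b->q4 q5-a->q3 q5-b->q5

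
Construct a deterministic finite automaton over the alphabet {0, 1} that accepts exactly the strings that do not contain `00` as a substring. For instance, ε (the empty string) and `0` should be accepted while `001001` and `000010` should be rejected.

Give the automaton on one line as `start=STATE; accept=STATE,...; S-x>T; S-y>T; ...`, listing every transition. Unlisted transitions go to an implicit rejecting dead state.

Track partial matches of the forbidden pattern `00`. State S2 is a dead state reached once `00` has occurred; every other state accepts. S0 means no part of `00` is currently matched.
3 states suffice.
        0   1  
>* S0   S1  S0 
 * S1   S2  S0 
   S2   S2  S2 
(> = start, * = accepting)

start=S0; accept=S0,S1; S0-0>S1; S0-1>S0; S1-0>S2; S1-1>S0; S2-0>S2; S2-1>S2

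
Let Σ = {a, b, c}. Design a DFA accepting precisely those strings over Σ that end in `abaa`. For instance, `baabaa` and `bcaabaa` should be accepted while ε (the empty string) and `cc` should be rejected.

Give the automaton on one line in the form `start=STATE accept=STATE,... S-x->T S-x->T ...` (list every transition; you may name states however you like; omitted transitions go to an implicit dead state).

Remember how much of `abaa` the current input suffix matches. State S0 means no match yet; S1 means the last symbol is `a`; S2 means the last 2 symbols are `ab`; S3 means the last 3 symbols are `aba`; S4 means the last 4 symbols are `abaa`. Only S4 accepts. On a mismatch, fall back to the longest proper suffix that is still a prefix of `abaa`.
With 5 states:
        a   b   c  
>  S0   S1  S0  S0 
   S1   S1  S2  S0 
   S2   S3  S0  S0 
   S3   S4  S2  S0 
 * S4   S1  S2  S0 
(> = start, * = accepting)

start=S0 accept=S4 S0-a->S1 S0-b->S0 S0-c->S0 S1-a->S1 S1-b->S2 S1-c->S0 S2-a->S3 S2-b->S0 S2-c->S0 S3-a->S4 S3-b->S2 S3-c->S0 S4-a->S1 S4-b->S2 S4-c->S0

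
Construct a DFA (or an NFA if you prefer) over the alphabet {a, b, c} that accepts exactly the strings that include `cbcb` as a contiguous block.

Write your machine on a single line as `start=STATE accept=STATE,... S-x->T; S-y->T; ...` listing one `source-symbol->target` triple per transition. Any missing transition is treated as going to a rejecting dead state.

States q0..q3 record the length of the longest prefix of `cbcb` that matches the current input suffix. Reaching q4 means `cbcb` has been seen, and we stay there forever. Accept from q4.
A 5-state machine:
        a   b   c  
>  q0   q0  q0  q1 
   q1   q0  q2  q1 
   q2   q0  q0  q3 
   q3   q0  q4  q1 
 * q4   q4  q4  q4 
(> = start, * = accepting)

start=q0; accept=q4; q0-a->q0; q0-b->q0; q0-c->q1; q1-a->q0; q1-b->q2; q1-c->q1; q2-a->q0; q2-b->q0; q2-c->q3; q3-a->q0; q3-b->q4; q3-c->q1; q4-a->q4; q4-b->q4; q4-c->q4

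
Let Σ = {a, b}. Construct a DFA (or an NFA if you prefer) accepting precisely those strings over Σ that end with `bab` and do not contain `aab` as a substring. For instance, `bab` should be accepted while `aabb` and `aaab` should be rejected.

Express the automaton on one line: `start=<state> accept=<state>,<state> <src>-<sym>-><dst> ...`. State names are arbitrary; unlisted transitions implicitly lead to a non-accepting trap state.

start=q0 accept=q5 q0-a->q1 q0-b->q2 q1-a->q3 q1-b->q2 q2-a->q4 q2-b->q2 q3-a->q3 q3-b->q3 q4-a->q3 q4-b->q5 q5-a->q4 q5-b->q2

Build one automaton per condition and run them in lockstep. The first has 4 states tracking how much of the suffix `bab` has currently been matched; the second has 4 states tracking partial matches of the forbidden pattern `aab`. A product state is a pair (one from each), accepting exactly when both do. Minimizing collapses redundant product states.
        a   b  
>  q0   q1  q2 
   q1   q3  q2 
   q2   q4  q2 
   q3   q3  q3 
   q4   q3  q5 
 * q5   q4  q2 
(> = start, * = accepting)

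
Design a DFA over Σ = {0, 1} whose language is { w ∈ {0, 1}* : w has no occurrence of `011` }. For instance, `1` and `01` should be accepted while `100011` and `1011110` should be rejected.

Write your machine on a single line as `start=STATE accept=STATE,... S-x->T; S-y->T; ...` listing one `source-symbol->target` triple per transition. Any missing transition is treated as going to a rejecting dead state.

start=A; accept=A,B,C; A-0->B; A-1->A; B-0->B; B-1->C; C-0->B; C-1->D; D-0->D; D-1->D

This is the complement of 'contains `011`'. Use the same substring-matching states — A through D holding how much of `011` has just been matched — but flip the accepting set: everything except the trap D accepts.
With 4 states:
       0  1 
>* A   B  A 
 * B   B  C 
 * C   B  D 
   D   D  D 
(> = start, * = accepting)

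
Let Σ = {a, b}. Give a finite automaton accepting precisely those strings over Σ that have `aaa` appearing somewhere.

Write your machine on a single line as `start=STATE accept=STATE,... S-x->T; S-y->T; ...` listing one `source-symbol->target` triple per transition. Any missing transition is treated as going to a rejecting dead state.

start=q0; accept=q3; q0-a->q1; q0-b->q0; q1-a->q2; q1-b->q0; q2-a->q3; q2-b->q0; q3-a->q3; q3-b->q3

Track how much of `aaa` has been matched so far: state q0 is no progress, q3 is the absorbing accept state reached once `aaa` has occurred. Intermediate states record partial matches; on a mismatch, fall back to the longest reusable overlap.
4 states suffice.
        a   b  
>  q0   q1  q0 
   q1   q2  q0 
   q2   q3  q0 
 * q3   q3  q3 
(> = start, * = accepting)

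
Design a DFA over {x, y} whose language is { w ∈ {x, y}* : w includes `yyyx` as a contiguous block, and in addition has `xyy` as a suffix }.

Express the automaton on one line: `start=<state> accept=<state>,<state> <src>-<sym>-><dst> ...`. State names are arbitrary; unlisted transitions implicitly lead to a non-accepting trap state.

start=A accept=J A-x->B A-y->C B-x->B B-y->D C-x->B C-y->E D-x->B D-y->F E-x->B E-y->G F-x->B F-y->G G-x->H G-y->G H-x->H H-y->I I-x->H I-y->J J-x->H J-y->K K-x->H K-y->K

Build one automaton per condition and run them in lockstep. One (5 states) tracks whether and how much of `yyyx` has been seen; the other (4 states) tracks how much of the suffix `xyy` has currently been matched. Each combined state is a pair, one component from each; accept when both components accept.
With 11 states:
       x  y 
>  A   B  C 
   B   B  D 
   C   B  E 
   D   B  F 
   E   B  G 
   F   B  G 
   G   H  G 
   H   H  I 
   I   H  J 
 * J   H  K 
   K   H  K 
(> = start, * = accepting)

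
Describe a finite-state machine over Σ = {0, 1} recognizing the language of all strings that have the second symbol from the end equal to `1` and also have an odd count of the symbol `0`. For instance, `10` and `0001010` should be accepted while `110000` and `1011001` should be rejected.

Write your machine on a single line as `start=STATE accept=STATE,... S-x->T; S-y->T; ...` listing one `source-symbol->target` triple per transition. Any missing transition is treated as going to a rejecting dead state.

Build one automaton per condition and run them in lockstep. One (7 states) tracks the last 2 symbols read; the other (2 states) tracks the count of `0`s modulo 2. Each combined state is a pair, one component from each; accept when both components accept.
11 states suffice.
          0    1  
>  s0     s1   s2 
   s1     s3   s4 
   s2     s5   s6 
   s3     s7   s8 
   s4     s9  s10 
 * s5     s3   s4 
   s6     s5   s6 
   s7     s3   s4 
   s8     s5   s6 
   s9     s7   s8 
 * s10    s9  s10 
(> = start, * = accepting)

start=s0; accept=s5,s10; s0-0->s1; s0-1->s2; s1-0->s3; s1-1->s4; s2-0->s5; s2-1->s6; s3-0->s7; s3-1->s8; s4-0->s9; s4-1->s10; s5-0->s3; s5-1->s4; s6-0->s5; s6-1->s6; s7-0->s3; s7-1->s4; s8-0->s5; s8-1->s6; s9-0->s7; s9-1->s8; s10-0->s9; s10-1->s10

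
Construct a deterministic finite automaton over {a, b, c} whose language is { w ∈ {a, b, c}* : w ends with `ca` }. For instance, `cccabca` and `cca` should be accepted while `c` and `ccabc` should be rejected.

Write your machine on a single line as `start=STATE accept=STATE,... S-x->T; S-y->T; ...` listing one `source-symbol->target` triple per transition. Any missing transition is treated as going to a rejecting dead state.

start=s0; accept=s2; s0-a->s0; s0-b->s0; s0-c->s1; s1-a->s2; s1-b->s0; s1-c->s1; s2-a->s0; s2-b->s0; s2-c->s1

Let each state record the length of the longest suffix of the input read so far that is also a prefix of `ca`. s1 means the last symbol is `c`; s2 means the last 2 symbols are `ca`. Accept only at s2, where the string currently ends in `ca`.
With 3 states:
        a   b   c  
>  s0   s0  s0  s1 
   s1   s2  s0  s1 
 * s2   s0  s0  s1 
(> = start, * = accepting)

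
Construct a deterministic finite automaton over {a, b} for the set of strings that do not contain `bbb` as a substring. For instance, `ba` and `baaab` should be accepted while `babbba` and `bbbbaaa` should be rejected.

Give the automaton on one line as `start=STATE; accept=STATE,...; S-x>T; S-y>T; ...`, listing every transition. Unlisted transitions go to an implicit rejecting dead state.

This is the complement of 'contains `bbb`'. Use the same substring-matching states — S0 through S3 holding how much of `bbb` has just been matched — but flip the accepting set: everything except the trap S3 accepts.
A 4-state machine:
        a   b  
>* S0   S0  S1 
 * S1   S0  S2 
 * S2   S0  S3 
   S3   S3  S3 
(> = start, * = accepting)

start=S0; accept=S0,S1,S2; S0-a>S0; S0-b>S1; S1-a>S0; S1-b>S2; S2-a>S0; S2-b>S3; S3-a>S3; S3-b>S3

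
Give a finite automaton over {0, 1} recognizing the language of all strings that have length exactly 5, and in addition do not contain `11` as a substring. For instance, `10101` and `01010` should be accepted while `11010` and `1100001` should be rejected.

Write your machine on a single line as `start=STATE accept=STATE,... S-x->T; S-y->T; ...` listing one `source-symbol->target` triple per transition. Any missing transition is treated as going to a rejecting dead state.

Handle the two conditions separately and then intersect. One (7 states) tracks the input length, saturating at 6; the other (3 states) tracks partial matches of the forbidden pattern `11`. Each combined state is a pair, one component from each; accept when both components accept. After merging equivalent states the machine shrinks.
11 states suffice.
          0    1  
>  s0     s1   s2 
   s1     s3   s4 
   s2     s3   s5 
   s3     s6   s7 
   s4     s6   s5 
   s5     s5   s5 
   s6     s8   s9 
   s7     s8   s5 
   s8    s10  s10 
   s9    s10   s5 
 * s10    s5   s5 
(> = start, * = accepting)

start=s0; accept=s10; s0-0->s1; s0-1->s2; s1-0->s3; s1-1->s4; s2-0->s3; s2-1->s5; s3-0->s6; s3-1->s7; s4-0->s6; s4-1->s5; s5-0->s5; s5-1->s5; s6-0->s8; s6-1->s9; s7-0->s8; s7-1->s5; s8-0->s10; s8-1->s10; s9-0->s10; s9-1->s5; s10-0->s5; s10-1->s5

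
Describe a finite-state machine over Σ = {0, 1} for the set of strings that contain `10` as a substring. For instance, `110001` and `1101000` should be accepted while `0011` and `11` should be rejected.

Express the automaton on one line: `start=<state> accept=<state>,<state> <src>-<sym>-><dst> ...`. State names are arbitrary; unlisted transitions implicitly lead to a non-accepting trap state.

start=s0 accept=s2 s0-0->s0 s0-1->s1 s1-0->s2 s1-1->s1 s2-0->s2 s2-1->s2

Track how much of `10` has been matched so far: state s0 is no progress, s2 is the absorbing accept state reached once `10` has occurred. Intermediate states record partial matches; on a mismatch, fall back to the longest reusable overlap.
        0   1  
>  s0   s0  s1 
   s1   s2  s1 
 * s2   s2  s2 
(> = start, * = accepting)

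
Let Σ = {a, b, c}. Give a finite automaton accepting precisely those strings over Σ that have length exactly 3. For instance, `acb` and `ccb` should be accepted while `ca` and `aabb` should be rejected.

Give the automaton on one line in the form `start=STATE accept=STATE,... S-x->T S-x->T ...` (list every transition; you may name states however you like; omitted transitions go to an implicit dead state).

start=q0 accept=q3 q0-a->q1 q0-b->q1 q0-c->q1 q1-a->q2 q1-b->q2 q1-c->q2 q2-a->q3 q2-b->q3 q2-c->q3 q3-a->q4 q3-b->q4 q3-c->q4 q4-a->q4 q4-b->q4 q4-c->q4

We only need to distinguish lengths 0, 1, …, 3, and '>3'. Chain q0 → q1 → q2 → q3 → q4 on every symbol, with q4 looping. Accepting states: {q3}.
With 5 states:
        a   b   c  
>  q0   q1  q1  q1 
   q1   q2  q2  q2 
   q2   q3  q3  q3 
 * q3   q4  q4  q4 
   q4   q4  q4  q4 
(> = start, * = accepting)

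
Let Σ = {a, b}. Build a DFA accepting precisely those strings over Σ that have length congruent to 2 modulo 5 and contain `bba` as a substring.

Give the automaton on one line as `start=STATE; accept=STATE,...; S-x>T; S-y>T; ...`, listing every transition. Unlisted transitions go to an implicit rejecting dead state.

start=q0; accept=q19; q0-a>q1; q0-b>q2; q1-a>q3; q1-b>q4; q2-a>q3; q2-b>q5; q3-a>q6; q3-b>q7; q4-a>q6; q4-b>q8; q5-a>q9; q5-b>q8; q6-a>q10; q6-b>q11; q7-a>q10; q7-b>q12; q8-a>q13; q8-b>q12; q9-a>q13; q9-b>q13; q10-a>q0; q10-b>q14; q11-a>q0; q11-b>q15; q12-a>q16; q12-b>q15; q13-a>q16; q13-b>q16; q14-a>q1; q14-b>q17; q15-a>q18; q15-b>q17; q16-a>q18; q16-b>q18; q17-a>q19; q17-b>q5; q18-a>q19; q18-b>q19; q19-a>q9; q19-b>q9

Run two small machines in parallel and take their product. One (5 states) tracks the input length modulo 5; the other (4 states) tracks whether and how much of `bba` has been seen. Each combined state is a pair, one component from each; accept when both components accept.
With 20 states:
          a    b  
>  q0     q1   q2 
   q1     q3   q4 
   q2     q3   q5 
   q3     q6   q7 
   q4     q6   q8 
   q5     q9   q8 
   q6    q10  q11 
   q7    q10  q12 
   q8    q13  q12 
   q9    q13  q13 
   q10    q0  q14 
   q11    q0  q15 
   q12   q16  q15 
   q13   q16  q16 
   q14    q1  q17 
   q15   q18  q17 
   q16   q18  q18 
   q17   q19   q5 
   q18   q19  q19 
 * q19    q9   q9 
(> = start, * = accepting)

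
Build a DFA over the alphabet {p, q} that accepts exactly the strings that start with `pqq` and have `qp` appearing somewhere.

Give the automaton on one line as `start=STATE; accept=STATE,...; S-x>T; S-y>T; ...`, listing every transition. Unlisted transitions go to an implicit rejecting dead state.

start=A; accept=F; A-p>B; A-q>C; B-p>C; B-q>D; C-p>C; C-q>C; D-p>C; D-q>E; E-p>F; E-q>E; F-p>F; F-q>F

Run two small machines in parallel and take their product. One (5 states) tracks whether the input so far still matches the prefix `pqq`; the other (3 states) tracks whether and how much of `qp` has been seen. Each combined state is a pair, one component from each; accept when both components accept. Equivalent product states are then merged.
With 6 states:
       p  q 
>  A   B  C 
   B   C  D 
   C   C  C 
   D   C  E 
   E   F  E 
 * F   F  F 
(> = start, * = accepting)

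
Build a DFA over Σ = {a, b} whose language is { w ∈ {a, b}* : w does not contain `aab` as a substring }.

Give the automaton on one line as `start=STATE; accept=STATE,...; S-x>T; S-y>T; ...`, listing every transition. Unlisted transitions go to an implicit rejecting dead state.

start=s0; accept=s0,s1,s2; s0-a>s1; s0-b>s0; s1-a>s2; s1-b>s0; s2-a>s2; s2-b>s3; s3-a>s3; s3-b>s3

Track partial matches of the forbidden pattern `aab`. State s3 is a dead state reached once `aab` has occurred; every other state accepts. s0 means no part of `aab` is currently matched.
A 4-state machine:
        a   b  
>* s0   s1  s0 
 * s1   s2  s0 
 * s2   s2  s3 
   s3   s3  s3 
(> = start, * = accepting)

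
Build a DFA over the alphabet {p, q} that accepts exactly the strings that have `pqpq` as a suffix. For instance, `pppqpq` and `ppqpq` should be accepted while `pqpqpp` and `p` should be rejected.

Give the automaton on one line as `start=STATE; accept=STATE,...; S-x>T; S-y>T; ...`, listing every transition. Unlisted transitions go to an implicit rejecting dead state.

start=A; accept=E; A-p>B; A-q>A; B-p>B; B-q>C; C-p>D; C-q>A; D-p>B; D-q>E; E-p>D; E-q>A

Let each state record the length of the longest suffix of the input read so far that is also a prefix of `pqpq`. B means the last symbol is `p`; C means the last 2 symbols are `pq`; D means the last 3 symbols are `pqp`; E means the last 4 symbols are `pqpq`. Accept only at E, where the string currently ends in `pqpq`.
       p  q 
>  A   B  A 
   B   B  C 
   C   D  A 
   D   B  E 
 * E   D  A 
(> = start, * = accepting)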